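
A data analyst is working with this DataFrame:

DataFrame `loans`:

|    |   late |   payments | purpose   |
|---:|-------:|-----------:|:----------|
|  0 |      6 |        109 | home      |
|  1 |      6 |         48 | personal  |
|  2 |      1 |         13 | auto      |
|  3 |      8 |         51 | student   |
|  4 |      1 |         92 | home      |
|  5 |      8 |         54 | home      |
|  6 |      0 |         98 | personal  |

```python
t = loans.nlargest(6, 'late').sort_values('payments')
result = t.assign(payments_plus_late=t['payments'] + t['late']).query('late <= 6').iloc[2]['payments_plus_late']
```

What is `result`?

93

take 6 rows with largest late:
   late  payments   purpose
3     8        51   student
5     8        54      home
0     6       109      home
1     6        48  personal
2     1        13      auto
4     1        92      home
sort by payments:
   late  payments   purpose
2     1        13      auto
1     6        48  personal
3     8        51   student
5     8        54      home
4     1        92      home
0     6       109      home
add column payments_plus_late = t['payments'] + t['late']:
   late  payments   purpose  payments_plus_late
2     1        13      auto                  14
1     6        48  personal                  54
3     8        51   student                  59
5     8        54      home                  62
4     1        92      home                  93
0     6       109      home                 115
filter rows where late <= 6:
   late  payments   purpose  payments_plus_late
2     1        13      auto                  14
1     6        48  personal                  54
4     1        92      home                  93
0     6       109      home                 115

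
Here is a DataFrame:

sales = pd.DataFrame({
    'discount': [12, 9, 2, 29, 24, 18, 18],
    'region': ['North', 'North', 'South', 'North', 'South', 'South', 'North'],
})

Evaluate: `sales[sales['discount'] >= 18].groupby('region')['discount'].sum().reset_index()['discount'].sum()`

filter rows where discount >= 18:
   discount region
3        29  North
4        24  South
5        18  South
6        18  North
group by region, sum of discount:
region
North    47
South    42
Name: discount, dtype: int64
reset_index():
  region  discount
0  North        47
1  South        42

89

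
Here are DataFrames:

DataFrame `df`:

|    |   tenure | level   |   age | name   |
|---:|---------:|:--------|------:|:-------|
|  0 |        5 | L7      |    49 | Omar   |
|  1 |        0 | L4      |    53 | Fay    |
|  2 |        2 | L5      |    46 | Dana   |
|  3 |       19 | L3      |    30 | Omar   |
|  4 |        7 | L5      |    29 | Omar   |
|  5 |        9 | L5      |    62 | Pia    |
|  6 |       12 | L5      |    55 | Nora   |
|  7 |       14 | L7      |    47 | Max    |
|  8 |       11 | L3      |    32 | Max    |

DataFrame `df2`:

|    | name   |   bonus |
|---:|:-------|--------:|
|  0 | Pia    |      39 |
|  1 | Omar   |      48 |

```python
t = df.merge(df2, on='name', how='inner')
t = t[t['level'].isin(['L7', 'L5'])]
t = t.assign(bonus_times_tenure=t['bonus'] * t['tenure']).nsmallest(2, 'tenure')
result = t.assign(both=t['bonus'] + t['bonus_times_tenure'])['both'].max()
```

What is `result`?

384

merge on 'name' (how='inner') → 4 rows:
   tenure level  age  name  bonus
0       5    L7   49  Omar     48
1      19    L3   30  Omar     48
2       7    L5   29  Omar     48
3       9    L5   62   Pia     39
filter rows where level in ['L7', 'L5']:
   tenure level  age  name  bonus
0       5    L7   49  Omar     48
2       7    L5   29  Omar     48
3       9    L5   62   Pia     39
add column bonus_times_tenure = t['bonus'] * t['tenure']:
   tenure level  age  name  bonus  bonus_times_tenure
0       5    L7   49  Omar     48                 240
2       7    L5   29  Omar     48                 336
3       9    L5   62   Pia     39                 351
take 2 rows with smallest tenure:
   tenure level  age  name  bonus  bonus_times_tenure
0       5    L7   49  Omar     48                 240
2       7    L5   29  Omar     48                 336
add column both = t['bonus'] + t['bonus_times_tenure']:
   tenure level  age  name  bonus  bonus_times_tenure  both
0       5    L7   49  Omar     48                 240   288
2       7    L5   29  Omar     48                 336   384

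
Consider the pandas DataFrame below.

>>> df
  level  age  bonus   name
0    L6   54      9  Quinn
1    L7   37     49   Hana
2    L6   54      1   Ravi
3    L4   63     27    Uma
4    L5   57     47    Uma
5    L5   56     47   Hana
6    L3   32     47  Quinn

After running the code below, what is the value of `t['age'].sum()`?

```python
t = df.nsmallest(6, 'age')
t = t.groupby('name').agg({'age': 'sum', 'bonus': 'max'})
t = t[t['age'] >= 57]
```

236

take 6 rows with smallest age:
  level  age  bonus   name
6    L3   32     47  Quinn
1    L7   37     49   Hana
0    L6   54      9  Quinn
2    L6   54      1   Ravi
5    L5   56     47   Hana
4    L5   57     47    Uma
group by name: sum(age), max(bonus):
       age  bonus
name             
Hana    93     49
Quinn   86     47
Ravi    54      1
Uma     57     47
filter rows where age >= 57:
       age  bonus
name             
Hana    93     49
Quinn   86     47
Uma     57     47
Reading off the sum of column 'age', we get 236.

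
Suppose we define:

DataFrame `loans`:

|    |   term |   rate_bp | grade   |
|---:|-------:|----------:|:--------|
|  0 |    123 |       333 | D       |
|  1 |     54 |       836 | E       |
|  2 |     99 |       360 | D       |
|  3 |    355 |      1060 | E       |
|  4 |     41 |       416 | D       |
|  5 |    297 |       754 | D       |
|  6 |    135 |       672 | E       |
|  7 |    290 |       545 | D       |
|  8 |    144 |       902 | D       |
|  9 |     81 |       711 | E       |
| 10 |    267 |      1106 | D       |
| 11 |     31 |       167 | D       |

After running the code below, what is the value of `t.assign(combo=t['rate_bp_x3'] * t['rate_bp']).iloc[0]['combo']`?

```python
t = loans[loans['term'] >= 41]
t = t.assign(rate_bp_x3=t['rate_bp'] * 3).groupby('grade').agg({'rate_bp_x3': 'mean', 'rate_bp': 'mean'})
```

1193942.20408

filter rows where term >= 41:
    term  rate_bp grade
0    123      333     D
1     54      836     E
2     99      360     D
3    355     1060     E
4     41      416     D
5    297      754     D
6    135      672     E
7    290      545     D
8    144      902     D
9     81      711     E
10   267     1106     D
add column rate_bp_x3 = t['rate_bp'] * 3:
    term  rate_bp grade  rate_bp_x3
0    123      333     D         999
1     54      836     E        2508
2     99      360     D        1080
3    355     1060     E        3180
4     41      416     D        1248
5    297      754     D        2262
6    135      672     E        2016
7    290      545     D        1635
8    144      902     D        2706
9     81      711     E        2133
10   267     1106     D        3318
group by grade: mean(rate_bp_x3), mean(rate_bp):
        rate_bp_x3     rate_bp
grade                         
D      1892.571429  630.857143
E      2459.250000  819.750000
add column combo = t['rate_bp_x3'] * t['rate_bp']:
        rate_bp_x3     rate_bp         combo
grade                                       
D      1892.571429  630.857143  1.193942e+06
E      2459.250000  819.750000  2.015970e+06
value at position 0, column 'combo' → 1193942.20408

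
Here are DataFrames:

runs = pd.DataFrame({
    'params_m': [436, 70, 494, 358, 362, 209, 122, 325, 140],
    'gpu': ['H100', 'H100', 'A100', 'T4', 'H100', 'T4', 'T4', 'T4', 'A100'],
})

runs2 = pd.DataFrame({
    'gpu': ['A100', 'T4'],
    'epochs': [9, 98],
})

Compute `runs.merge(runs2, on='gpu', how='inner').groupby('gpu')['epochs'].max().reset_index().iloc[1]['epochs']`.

merge on 'gpu' (how='inner') → 6 rows:
   params_m   gpu  epochs
0       494  A100       9
1       358    T4      98
2       209    T4      98
3       122    T4      98
4       325    T4      98
5       140  A100       9
group by gpu, max of epochs:
gpu
A100     9
T4      98
Name: epochs, dtype: int64
reset_index():
    gpu  epochs
0  A100       9
1    T4      98
Then the value at position 1, column 'epochs': 98

98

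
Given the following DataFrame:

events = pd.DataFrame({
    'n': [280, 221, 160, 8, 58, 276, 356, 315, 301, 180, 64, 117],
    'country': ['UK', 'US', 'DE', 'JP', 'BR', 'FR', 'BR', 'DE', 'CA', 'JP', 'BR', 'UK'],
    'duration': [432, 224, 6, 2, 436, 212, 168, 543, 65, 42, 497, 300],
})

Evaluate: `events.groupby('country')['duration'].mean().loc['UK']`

group by country, mean of duration:
country
BR    367.0
CA     65.0
DE    274.5
FR    212.0
JP     22.0
UK    366.0
US    224.0
Name: duration, dtype: float64
The value at index 'UK' is 366.0.

366.0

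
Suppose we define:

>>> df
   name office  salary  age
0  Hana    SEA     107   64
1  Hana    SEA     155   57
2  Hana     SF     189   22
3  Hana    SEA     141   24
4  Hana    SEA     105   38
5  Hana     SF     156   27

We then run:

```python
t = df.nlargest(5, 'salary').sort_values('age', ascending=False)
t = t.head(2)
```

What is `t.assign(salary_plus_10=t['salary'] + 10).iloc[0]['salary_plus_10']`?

117

take 5 rows with largest salary:
   name office  salary  age
2  Hana     SF     189   22
5  Hana     SF     156   27
1  Hana    SEA     155   57
3  Hana    SEA     141   24
0  Hana    SEA     107   64
sort by age descending:
   name office  salary  age
0  Hana    SEA     107   64
1  Hana    SEA     155   57
5  Hana     SF     156   27
3  Hana    SEA     141   24
2  Hana     SF     189   22
take first 2 rows:
   name office  salary  age
0  Hana    SEA     107   64
1  Hana    SEA     155   57
add column salary_plus_10 = t['salary'] + 10:
   name office  salary  age  salary_plus_10
0  Hana    SEA     107   64             117
1  Hana    SEA     155   57             165
Then the value at position 0, column 'salary_plus_10': 117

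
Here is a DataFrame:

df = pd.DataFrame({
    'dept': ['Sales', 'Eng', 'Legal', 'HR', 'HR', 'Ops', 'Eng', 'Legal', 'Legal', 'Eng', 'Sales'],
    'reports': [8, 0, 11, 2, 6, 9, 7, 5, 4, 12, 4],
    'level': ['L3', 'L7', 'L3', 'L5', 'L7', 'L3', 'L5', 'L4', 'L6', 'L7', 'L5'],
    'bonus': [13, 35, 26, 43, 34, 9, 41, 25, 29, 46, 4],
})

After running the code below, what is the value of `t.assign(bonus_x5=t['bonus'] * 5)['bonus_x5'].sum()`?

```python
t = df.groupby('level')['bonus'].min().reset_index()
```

505

group by level, min of bonus:
level
L3     9
L4    25
L5     4
L6    29
L7    34
Name: bonus, dtype: int64
reset_index():
  level  bonus
0    L3      9
1    L4     25
2    L5      4
3    L6     29
4    L7     34
add column bonus_x5 = t['bonus'] * 5:
  level  bonus  bonus_x5
0    L3      9        45
1    L4     25       125
2    L5      4        20
3    L6     29       145
4    L7     34       170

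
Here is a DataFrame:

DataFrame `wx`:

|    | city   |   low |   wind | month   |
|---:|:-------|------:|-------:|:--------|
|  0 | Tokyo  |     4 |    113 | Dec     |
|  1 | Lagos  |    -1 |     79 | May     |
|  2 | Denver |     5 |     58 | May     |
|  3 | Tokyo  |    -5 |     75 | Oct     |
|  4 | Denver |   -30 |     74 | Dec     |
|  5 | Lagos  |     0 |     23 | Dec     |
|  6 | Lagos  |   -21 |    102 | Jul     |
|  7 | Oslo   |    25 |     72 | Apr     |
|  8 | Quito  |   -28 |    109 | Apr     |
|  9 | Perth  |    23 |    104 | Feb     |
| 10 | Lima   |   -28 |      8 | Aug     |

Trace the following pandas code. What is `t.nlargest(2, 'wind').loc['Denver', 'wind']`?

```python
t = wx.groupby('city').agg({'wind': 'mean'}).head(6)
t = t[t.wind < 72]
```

66.0

group by city, mean of wind:
         wind
city         
Denver   66.0
Lagos    68.0
Lima      8.0
Oslo     72.0
Perth   104.0
Quito   109.0
Tokyo    94.0
take first 6 rows:
         wind
city         
Denver   66.0
Lagos    68.0
Lima      8.0
Oslo     72.0
Perth   104.0
Quito   109.0
filter rows where wind < 72:
        wind
city        
Denver  66.0
Lagos   68.0
Lima     8.0
take 2 rows with largest wind:
        wind
city        
Lagos   68.0
Denver  66.0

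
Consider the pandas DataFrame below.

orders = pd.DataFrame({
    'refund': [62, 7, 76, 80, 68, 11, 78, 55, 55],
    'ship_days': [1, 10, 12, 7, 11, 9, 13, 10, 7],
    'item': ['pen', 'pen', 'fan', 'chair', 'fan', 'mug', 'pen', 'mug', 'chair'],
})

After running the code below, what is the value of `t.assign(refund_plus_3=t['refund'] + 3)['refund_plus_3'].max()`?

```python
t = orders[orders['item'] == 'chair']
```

filter rows where item == 'chair':
   refund  ship_days   item
3      80          7  chair
8      55          7  chair
add column refund_plus_3 = t['refund'] + 3:
   refund  ship_days   item  refund_plus_3
3      80          7  chair             83
8      55          7  chair             58

83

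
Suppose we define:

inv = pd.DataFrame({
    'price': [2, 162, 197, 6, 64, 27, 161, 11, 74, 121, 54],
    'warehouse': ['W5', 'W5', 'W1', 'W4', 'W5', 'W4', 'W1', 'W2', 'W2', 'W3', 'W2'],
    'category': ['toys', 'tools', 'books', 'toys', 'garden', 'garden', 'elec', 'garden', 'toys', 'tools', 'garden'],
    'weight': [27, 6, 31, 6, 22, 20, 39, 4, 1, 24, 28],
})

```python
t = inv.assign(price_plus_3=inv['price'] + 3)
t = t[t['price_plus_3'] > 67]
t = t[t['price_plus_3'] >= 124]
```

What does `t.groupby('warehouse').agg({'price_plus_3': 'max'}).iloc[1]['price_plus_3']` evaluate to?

add column price_plus_3 = inv['price'] + 3:
    price warehouse category  weight  price_plus_3
0       2        W5     toys      27             5
1     162        W5    tools       6           165
2     197        W1    books      31           200
3       6        W4     toys       6             9
4      64        W5   garden      22            67
5      27        W4   garden      20            30
6     161        W1     elec      39           164
7      11        W2   garden       4            14
8      74        W2     toys       1            77
9     121        W3    tools      24           124
10     54        W2   garden      28            57
filter rows where price_plus_3 > 67:
   price warehouse category  weight  price_plus_3
1    162        W5    tools       6           165
2    197        W1    books      31           200
6    161        W1     elec      39           164
8     74        W2     toys       1            77
9    121        W3    tools      24           124
filter rows where price_plus_3 >= 124:
   price warehouse category  weight  price_plus_3
1    162        W5    tools       6           165
2    197        W1    books      31           200
6    161        W1     elec      39           164
9    121        W3    tools      24           124
group by warehouse, max of price_plus_3:
           price_plus_3
warehouse              
W1                  200
W3                  124
W5                  165
Then the value at position 1, column 'price_plus_3': 124

124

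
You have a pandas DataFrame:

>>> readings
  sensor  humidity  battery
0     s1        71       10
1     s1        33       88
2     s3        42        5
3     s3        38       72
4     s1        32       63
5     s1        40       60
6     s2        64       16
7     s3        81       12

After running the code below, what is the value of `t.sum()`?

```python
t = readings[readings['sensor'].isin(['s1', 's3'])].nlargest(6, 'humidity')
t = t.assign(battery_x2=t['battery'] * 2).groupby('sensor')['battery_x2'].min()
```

30

filter rows where sensor in ['s1', 's3']:
  sensor  humidity  battery
0     s1        71       10
1     s1        33       88
2     s3        42        5
3     s3        38       72
4     s1        32       63
5     s1        40       60
7     s3        81       12
take 6 rows with largest humidity:
  sensor  humidity  battery
7     s3        81       12
0     s1        71       10
2     s3        42        5
5     s1        40       60
3     s3        38       72
1     s1        33       88
add column battery_x2 = t['battery'] * 2:
  sensor  humidity  battery  battery_x2
7     s3        81       12          24
0     s1        71       10          20
2     s3        42        5          10
5     s1        40       60         120
3     s3        38       72         144
1     s1        33       88         176
group by sensor, min of battery_x2:
sensor
s1    20
s3    10
Name: battery_x2, dtype: int64
Reading off the sum of the resulting series, we get 30.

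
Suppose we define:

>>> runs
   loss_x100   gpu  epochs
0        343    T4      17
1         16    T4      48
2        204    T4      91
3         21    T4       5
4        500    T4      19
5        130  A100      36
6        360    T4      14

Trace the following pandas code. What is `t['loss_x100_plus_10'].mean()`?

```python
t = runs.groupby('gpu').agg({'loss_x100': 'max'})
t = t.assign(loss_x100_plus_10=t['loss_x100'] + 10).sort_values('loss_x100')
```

325.0

group by gpu, max of loss_x100:
      loss_x100
gpu            
A100        130
T4          500
add column loss_x100_plus_10 = t['loss_x100'] + 10:
      loss_x100  loss_x100_plus_10
gpu                               
A100        130                140
T4          500                510
sort by loss_x100:
      loss_x100  loss_x100_plus_10
gpu                               
A100        130                140
T4          500                510
Taking the mean of column 'loss_x100_plus_10' gives 325.0.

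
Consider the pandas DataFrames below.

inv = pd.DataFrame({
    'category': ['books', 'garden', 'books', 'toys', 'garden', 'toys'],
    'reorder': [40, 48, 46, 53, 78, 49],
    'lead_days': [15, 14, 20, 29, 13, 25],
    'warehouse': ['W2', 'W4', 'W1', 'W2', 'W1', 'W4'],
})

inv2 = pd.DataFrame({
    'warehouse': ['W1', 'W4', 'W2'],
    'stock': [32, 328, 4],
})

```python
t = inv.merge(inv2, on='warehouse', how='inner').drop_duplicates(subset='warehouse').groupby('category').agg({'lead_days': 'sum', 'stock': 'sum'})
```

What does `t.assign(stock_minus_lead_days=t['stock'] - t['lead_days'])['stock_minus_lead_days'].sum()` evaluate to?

merge on 'warehouse' (how='inner') → 6 rows:
  category  reorder  lead_days warehouse  stock
0    books       40         15        W2      4
1   garden       48         14        W4    328
2    books       46         20        W1     32
3     toys       53         29        W2      4
4   garden       78         13        W1     32
5     toys       49         25        W4    328
drop duplicate warehouse (keep=first):
  category  reorder  lead_days warehouse  stock
0    books       40         15        W2      4
1   garden       48         14        W4    328
2    books       46         20        W1     32
group by category: sum(lead_days), sum(stock):
          lead_days  stock
category                  
books            35     36
garden           14    328
add column stock_minus_lead_days = t['stock'] - t['lead_days']:
          lead_days  stock  stock_minus_lead_days
category                                         
books            35     36                      1
garden           14    328                    314

315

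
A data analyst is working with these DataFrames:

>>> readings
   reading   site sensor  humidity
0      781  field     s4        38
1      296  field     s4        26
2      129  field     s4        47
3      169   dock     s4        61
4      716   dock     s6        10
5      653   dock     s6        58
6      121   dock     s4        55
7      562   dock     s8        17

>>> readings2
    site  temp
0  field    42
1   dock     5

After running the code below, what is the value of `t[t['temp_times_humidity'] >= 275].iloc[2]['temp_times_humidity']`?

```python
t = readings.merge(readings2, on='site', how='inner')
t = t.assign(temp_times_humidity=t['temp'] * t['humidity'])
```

merge on 'site' (how='inner') → 8 rows:
   reading   site sensor  humidity  temp
0      781  field     s4        38    42
1      296  field     s4        26    42
2      129  field     s4        47    42
3      169   dock     s4        61     5
4      716   dock     s6        10     5
5      653   dock     s6        58     5
6      121   dock     s4        55     5
7      562   dock     s8        17     5
add column temp_times_humidity = t['temp'] * t['humidity']:
   reading   site sensor  humidity  temp  temp_times_humidity
0      781  field     s4        38    42                 1596
1      296  field     s4        26    42                 1092
2      129  field     s4        47    42                 1974
3      169   dock     s4        61     5                  305
4      716   dock     s6        10     5                   50
5      653   dock     s6        58     5                  290
6      121   dock     s4        55     5                  275
7      562   dock     s8        17     5                   85
filter rows where temp_times_humidity >= 275:
   reading   site sensor  humidity  temp  temp_times_humidity
0      781  field     s4        38    42                 1596
1      296  field     s4        26    42                 1092
2      129  field     s4        47    42                 1974
3      169   dock     s4        61     5                  305
5      653   dock     s6        58     5                  290
6      121   dock     s4        55     5                  275
value at position 2, column 'temp_times_humidity' → 1974

1974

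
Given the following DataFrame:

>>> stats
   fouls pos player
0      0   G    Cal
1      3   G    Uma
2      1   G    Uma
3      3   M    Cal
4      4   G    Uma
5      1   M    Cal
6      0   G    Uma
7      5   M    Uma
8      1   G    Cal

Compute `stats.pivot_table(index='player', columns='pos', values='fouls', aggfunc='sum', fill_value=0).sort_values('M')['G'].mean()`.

4.5

pivot: rows=player, cols=pos, sum(fouls):
pos     G  M
player      
Cal     1  4
Uma     8  5
sort by M:
pos     G  M
player      
Cal     1  4
Uma     8  5
The mean of column 'G' is 4.5.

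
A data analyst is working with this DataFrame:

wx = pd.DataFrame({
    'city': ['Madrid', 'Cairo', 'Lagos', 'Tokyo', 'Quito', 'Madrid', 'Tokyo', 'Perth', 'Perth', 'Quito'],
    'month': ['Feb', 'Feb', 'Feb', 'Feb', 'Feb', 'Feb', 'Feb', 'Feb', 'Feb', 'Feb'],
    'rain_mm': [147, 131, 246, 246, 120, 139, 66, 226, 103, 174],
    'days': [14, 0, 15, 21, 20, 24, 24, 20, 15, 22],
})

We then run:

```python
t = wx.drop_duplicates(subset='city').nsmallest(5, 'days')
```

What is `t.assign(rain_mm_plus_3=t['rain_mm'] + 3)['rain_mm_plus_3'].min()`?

drop duplicate city (keep=first):
     city month  rain_mm  days
0  Madrid   Feb      147    14
1   Cairo   Feb      131     0
2   Lagos   Feb      246    15
3   Tokyo   Feb      246    21
4   Quito   Feb      120    20
7   Perth   Feb      226    20
take 5 rows with smallest days:
     city month  rain_mm  days
1   Cairo   Feb      131     0
0  Madrid   Feb      147    14
2   Lagos   Feb      246    15
4   Quito   Feb      120    20
7   Perth   Feb      226    20
add column rain_mm_plus_3 = t['rain_mm'] + 3:
     city month  rain_mm  days  rain_mm_plus_3
1   Cairo   Feb      131     0             134
0  Madrid   Feb      147    14             150
2   Lagos   Feb      246    15             249
4   Quito   Feb      120    20             123
7   Perth   Feb      226    20             229
So min() = 123.

123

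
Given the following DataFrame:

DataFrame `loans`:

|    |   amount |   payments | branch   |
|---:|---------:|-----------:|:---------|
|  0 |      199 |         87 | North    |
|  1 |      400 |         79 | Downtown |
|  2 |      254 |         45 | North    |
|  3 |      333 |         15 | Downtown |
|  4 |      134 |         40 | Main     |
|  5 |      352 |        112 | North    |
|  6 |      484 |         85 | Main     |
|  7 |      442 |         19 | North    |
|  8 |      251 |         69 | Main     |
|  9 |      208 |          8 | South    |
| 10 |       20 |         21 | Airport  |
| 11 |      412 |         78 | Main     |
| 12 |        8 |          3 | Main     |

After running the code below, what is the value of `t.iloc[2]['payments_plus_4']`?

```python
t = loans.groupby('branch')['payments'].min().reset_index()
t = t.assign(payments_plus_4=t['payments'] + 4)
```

group by branch, min of payments:
branch
Airport     21
Downtown    15
Main         3
North       19
South        8
Name: payments, dtype: int64
reset_index():
     branch  payments
0   Airport        21
1  Downtown        15
2      Main         3
3     North        19
4     South         8
add column payments_plus_4 = t['payments'] + 4:
     branch  payments  payments_plus_4
0   Airport        21               25
1  Downtown        15               19
2      Main         3                7
3     North        19               23
4     South         8               12

7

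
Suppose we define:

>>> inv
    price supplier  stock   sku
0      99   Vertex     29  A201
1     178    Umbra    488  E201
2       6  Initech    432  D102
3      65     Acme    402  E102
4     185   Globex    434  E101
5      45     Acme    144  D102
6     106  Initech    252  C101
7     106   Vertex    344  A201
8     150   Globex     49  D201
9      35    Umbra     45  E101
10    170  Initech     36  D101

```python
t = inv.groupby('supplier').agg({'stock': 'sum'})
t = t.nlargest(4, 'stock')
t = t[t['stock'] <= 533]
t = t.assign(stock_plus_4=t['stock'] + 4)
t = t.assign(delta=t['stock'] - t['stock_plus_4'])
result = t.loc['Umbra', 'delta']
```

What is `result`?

group by supplier, sum of stock:
          stock
supplier       
Acme        546
Globex      483
Initech     720
Umbra       533
Vertex      373
take 4 rows with largest stock:
          stock
supplier       
Initech     720
Acme        546
Umbra       533
Globex      483
filter rows where stock <= 533:
          stock
supplier       
Umbra       533
Globex      483
add column stock_plus_4 = t['stock'] + 4:
          stock  stock_plus_4
supplier                     
Umbra       533           537
Globex      483           487
add column delta = t['stock'] - t['stock_plus_4']:
          stock  stock_plus_4  delta
supplier                            
Umbra       533           537     -4
Globex      483           487     -4
Taking the value at row 'Umbra', column 'delta' gives -4.

-4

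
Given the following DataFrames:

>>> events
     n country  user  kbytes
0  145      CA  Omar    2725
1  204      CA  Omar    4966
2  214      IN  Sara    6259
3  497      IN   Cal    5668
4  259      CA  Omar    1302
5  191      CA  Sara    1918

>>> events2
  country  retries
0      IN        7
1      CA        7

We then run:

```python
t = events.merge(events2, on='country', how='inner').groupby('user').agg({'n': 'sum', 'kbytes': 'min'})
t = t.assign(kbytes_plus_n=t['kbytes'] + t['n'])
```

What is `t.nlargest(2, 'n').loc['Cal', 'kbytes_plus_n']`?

6165

merge on 'country' (how='inner') → 6 rows:
     n country  user  kbytes  retries
0  145      CA  Omar    2725        7
1  204      CA  Omar    4966        7
2  214      IN  Sara    6259        7
3  497      IN   Cal    5668        7
4  259      CA  Omar    1302        7
5  191      CA  Sara    1918        7
group by user: sum(n), min(kbytes):
        n  kbytes
user             
Cal   497    5668
Omar  608    1302
Sara  405    1918
add column kbytes_plus_n = t['kbytes'] + t['n']:
        n  kbytes  kbytes_plus_n
user                            
Cal   497    5668           6165
Omar  608    1302           1910
Sara  405    1918           2323
take 2 rows with largest n:
        n  kbytes  kbytes_plus_n
user                            
Omar  608    1302           1910
Cal   497    5668           6165
Then the value at row 'Cal', column 'kbytes_plus_n': 6165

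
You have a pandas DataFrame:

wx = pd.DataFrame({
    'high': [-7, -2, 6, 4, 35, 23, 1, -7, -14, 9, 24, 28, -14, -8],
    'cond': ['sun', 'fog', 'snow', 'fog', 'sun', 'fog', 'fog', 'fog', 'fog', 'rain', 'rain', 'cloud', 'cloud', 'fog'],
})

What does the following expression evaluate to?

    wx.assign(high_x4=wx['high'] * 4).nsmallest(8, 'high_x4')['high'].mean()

-5.875

add column high_x4 = wx['high'] * 4:
    high   cond  high_x4
0     -7    sun      -28
1     -2    fog       -8
2      6   snow       24
3      4    fog       16
4     35    sun      140
5     23    fog       92
6      1    fog        4
7     -7    fog      -28
8    -14    fog      -56
9      9   rain       36
10    24   rain       96
11    28  cloud      112
12   -14  cloud      -56
13    -8    fog      -32
take 8 rows with smallest high_x4:
    high   cond  high_x4
8    -14    fog      -56
12   -14  cloud      -56
13    -8    fog      -32
0     -7    sun      -28
7     -7    fog      -28
1     -2    fog       -8
6      1    fog        4
3      4    fog       16
So mean() = -5.875.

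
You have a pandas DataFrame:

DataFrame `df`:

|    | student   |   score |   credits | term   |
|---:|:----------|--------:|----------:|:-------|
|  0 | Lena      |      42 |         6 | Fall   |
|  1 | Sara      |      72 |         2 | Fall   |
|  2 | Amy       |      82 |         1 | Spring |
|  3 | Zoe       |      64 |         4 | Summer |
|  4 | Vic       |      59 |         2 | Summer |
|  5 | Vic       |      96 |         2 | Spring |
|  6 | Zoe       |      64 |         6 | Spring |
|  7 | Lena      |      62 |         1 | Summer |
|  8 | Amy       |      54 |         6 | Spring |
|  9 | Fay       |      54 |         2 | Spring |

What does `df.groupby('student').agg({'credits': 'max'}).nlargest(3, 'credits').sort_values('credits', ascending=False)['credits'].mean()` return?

6.0

group by student, max of credits:
         credits
student         
Amy            6
Fay            2
Lena           6
Sara           2
Vic            2
Zoe            6
take 3 rows with largest credits:
         credits
student         
Amy            6
Lena           6
Zoe            6
sort by credits descending:
         credits
student         
Amy            6
Lena           6
Zoe            6
Finally, mean of column 'credits' = 6.0.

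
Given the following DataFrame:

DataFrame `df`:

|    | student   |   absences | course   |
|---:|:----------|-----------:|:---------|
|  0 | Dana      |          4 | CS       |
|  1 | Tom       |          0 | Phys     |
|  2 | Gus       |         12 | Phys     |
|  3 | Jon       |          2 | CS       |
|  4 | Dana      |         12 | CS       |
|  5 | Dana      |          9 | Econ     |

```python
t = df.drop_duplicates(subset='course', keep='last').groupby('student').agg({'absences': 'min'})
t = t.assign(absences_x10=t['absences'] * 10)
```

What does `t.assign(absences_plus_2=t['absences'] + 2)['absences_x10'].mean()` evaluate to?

105.0

drop duplicate course (keep=last):
  student  absences course
2     Gus        12   Phys
4    Dana        12     CS
5    Dana         9   Econ
group by student, min of absences:
         absences
student          
Dana            9
Gus            12
add column absences_x10 = t['absences'] * 10:
         absences  absences_x10
student                        
Dana            9            90
Gus            12           120
add column absences_plus_2 = t['absences'] + 2:
         absences  absences_x10  absences_plus_2
student                                         
Dana            9            90               11
Gus            12           120               14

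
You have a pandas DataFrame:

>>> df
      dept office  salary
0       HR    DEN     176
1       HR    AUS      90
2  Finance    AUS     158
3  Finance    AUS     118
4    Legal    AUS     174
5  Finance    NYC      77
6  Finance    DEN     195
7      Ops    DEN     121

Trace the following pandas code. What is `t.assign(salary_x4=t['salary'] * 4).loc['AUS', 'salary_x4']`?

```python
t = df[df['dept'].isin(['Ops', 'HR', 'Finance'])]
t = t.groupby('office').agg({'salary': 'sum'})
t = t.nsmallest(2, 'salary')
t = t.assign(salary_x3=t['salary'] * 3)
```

1464

filter rows where dept in ['Ops', 'HR', 'Finance']:
      dept office  salary
0       HR    DEN     176
1       HR    AUS      90
2  Finance    AUS     158
3  Finance    AUS     118
5  Finance    NYC      77
6  Finance    DEN     195
7      Ops    DEN     121
group by office, sum of salary:
        salary
office        
AUS        366
DEN        492
NYC         77
take 2 rows with smallest salary:
        salary
office        
NYC         77
AUS        366
add column salary_x3 = t['salary'] * 3:
        salary  salary_x3
office                   
NYC         77        231
AUS        366       1098
add column salary_x4 = t['salary'] * 4:
        salary  salary_x3  salary_x4
office                              
NYC         77        231        308
AUS        366       1098       1464
Taking the value at row 'AUS', column 'salary_x4' gives 1464.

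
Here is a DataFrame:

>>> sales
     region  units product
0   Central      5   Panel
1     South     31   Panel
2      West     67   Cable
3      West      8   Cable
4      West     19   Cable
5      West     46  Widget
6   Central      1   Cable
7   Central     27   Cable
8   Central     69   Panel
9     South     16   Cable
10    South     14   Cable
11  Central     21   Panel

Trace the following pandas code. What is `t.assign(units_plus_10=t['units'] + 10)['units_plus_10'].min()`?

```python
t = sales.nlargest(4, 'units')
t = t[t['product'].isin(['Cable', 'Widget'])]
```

take 4 rows with largest units:
    region  units product
8  Central     69   Panel
2     West     67   Cable
5     West     46  Widget
1    South     31   Panel
filter rows where product in ['Cable', 'Widget']:
  region  units product
2   West     67   Cable
5   West     46  Widget
add column units_plus_10 = t['units'] + 10:
  region  units product  units_plus_10
2   West     67   Cable             77
5   West     46  Widget             56

56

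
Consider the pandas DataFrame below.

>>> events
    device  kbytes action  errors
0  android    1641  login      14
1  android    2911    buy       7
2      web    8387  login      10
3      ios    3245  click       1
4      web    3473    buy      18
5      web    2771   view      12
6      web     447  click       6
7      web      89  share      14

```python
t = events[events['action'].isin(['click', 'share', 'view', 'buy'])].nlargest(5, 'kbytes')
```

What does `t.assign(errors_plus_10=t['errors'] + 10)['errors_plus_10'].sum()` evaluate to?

filter rows where action in ['click', 'share', 'view', 'buy']:
    device  kbytes action  errors
1  android    2911    buy       7
3      ios    3245  click       1
4      web    3473    buy      18
5      web    2771   view      12
6      web     447  click       6
7      web      89  share      14
take 5 rows with largest kbytes:
    device  kbytes action  errors
4      web    3473    buy      18
3      ios    3245  click       1
1  android    2911    buy       7
5      web    2771   view      12
6      web     447  click       6
add column errors_plus_10 = t['errors'] + 10:
    device  kbytes action  errors  errors_plus_10
4      web    3473    buy      18              28
3      ios    3245  click       1              11
1  android    2911    buy       7              17
5      web    2771   view      12              22
6      web     447  click       6              16
Taking the sum of column 'errors_plus_10' gives 94.

94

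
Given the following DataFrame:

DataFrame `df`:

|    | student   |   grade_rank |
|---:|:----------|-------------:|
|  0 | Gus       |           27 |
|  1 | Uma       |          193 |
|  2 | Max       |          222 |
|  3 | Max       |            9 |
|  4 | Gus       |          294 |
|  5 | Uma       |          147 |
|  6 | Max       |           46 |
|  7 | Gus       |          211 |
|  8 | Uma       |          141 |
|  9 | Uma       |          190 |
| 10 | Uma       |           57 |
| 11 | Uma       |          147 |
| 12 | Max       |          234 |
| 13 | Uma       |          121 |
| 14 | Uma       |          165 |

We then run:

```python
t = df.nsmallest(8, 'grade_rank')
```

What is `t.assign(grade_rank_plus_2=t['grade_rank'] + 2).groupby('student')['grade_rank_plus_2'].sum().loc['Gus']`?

take 8 rows with smallest grade_rank:
   student  grade_rank
3      Max           9
0      Gus          27
6      Max          46
10     Uma          57
13     Uma         121
8      Uma         141
5      Uma         147
11     Uma         147
add column grade_rank_plus_2 = t['grade_rank'] + 2:
   student  grade_rank  grade_rank_plus_2
3      Max           9                 11
0      Gus          27                 29
6      Max          46                 48
10     Uma          57                 59
13     Uma         121                123
8      Uma         141                143
5      Uma         147                149
11     Uma         147                149
group by student, sum of grade_rank_plus_2:
student
Gus     29
Max     59
Uma    623
Name: grade_rank_plus_2, dtype: int64
So loc['Gus'] = 29.

29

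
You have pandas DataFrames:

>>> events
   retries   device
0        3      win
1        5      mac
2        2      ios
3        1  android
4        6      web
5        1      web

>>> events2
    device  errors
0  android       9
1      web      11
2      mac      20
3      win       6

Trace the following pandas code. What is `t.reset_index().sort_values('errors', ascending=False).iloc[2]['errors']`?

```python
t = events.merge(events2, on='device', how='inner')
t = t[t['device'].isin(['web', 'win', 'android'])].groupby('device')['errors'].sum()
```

6

merge on 'device' (how='inner') → 5 rows:
   retries   device  errors
0        3      win       6
1        5      mac      20
2        1  android       9
3        6      web      11
4        1      web      11
filter rows where device in ['web', 'win', 'android']:
   retries   device  errors
0        3      win       6
2        1  android       9
3        6      web      11
4        1      web      11
group by device, sum of errors:
device
android     9
web        22
win         6
Name: errors, dtype: int64
reset_index():
    device  errors
0  android       9
1      web      22
2      win       6
sort by errors descending:
    device  errors
1      web      22
0  android       9
2      win       6
Finally, value at position 2, column 'errors' = 6.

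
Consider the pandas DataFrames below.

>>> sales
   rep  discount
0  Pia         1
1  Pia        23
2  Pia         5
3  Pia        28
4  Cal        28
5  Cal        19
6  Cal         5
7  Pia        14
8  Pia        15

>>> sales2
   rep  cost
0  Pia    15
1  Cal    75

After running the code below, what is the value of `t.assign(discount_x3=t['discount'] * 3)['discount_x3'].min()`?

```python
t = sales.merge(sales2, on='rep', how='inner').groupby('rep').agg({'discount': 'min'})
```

merge on 'rep' (how='inner') → 9 rows:
   rep  discount  cost
0  Pia         1    15
1  Pia        23    15
2  Pia         5    15
3  Pia        28    15
4  Cal        28    75
5  Cal        19    75
6  Cal         5    75
7  Pia        14    15
8  Pia        15    15
group by rep, min of discount:
     discount
rep          
Cal         5
Pia         1
add column discount_x3 = t['discount'] * 3:
     discount  discount_x3
rep                       
Cal         5           15
Pia         1            3

3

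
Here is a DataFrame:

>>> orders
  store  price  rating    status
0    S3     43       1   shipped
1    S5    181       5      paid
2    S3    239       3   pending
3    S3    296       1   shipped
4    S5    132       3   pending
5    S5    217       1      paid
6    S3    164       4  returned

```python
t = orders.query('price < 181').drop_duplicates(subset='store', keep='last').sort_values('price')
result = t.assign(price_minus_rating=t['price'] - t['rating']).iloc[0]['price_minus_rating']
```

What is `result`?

129

filter rows where price < 181:
  store  price  rating    status
0    S3     43       1   shipped
4    S5    132       3   pending
6    S3    164       4  returned
drop duplicate store (keep=last):
  store  price  rating    status
4    S5    132       3   pending
6    S3    164       4  returned
sort by price:
  store  price  rating    status
4    S5    132       3   pending
6    S3    164       4  returned
add column price_minus_rating = t['price'] - t['rating']:
  store  price  rating    status  price_minus_rating
4    S5    132       3   pending                 129
6    S3    164       4  returned                 160
The value at position 0, column 'price_minus_rating' is 129.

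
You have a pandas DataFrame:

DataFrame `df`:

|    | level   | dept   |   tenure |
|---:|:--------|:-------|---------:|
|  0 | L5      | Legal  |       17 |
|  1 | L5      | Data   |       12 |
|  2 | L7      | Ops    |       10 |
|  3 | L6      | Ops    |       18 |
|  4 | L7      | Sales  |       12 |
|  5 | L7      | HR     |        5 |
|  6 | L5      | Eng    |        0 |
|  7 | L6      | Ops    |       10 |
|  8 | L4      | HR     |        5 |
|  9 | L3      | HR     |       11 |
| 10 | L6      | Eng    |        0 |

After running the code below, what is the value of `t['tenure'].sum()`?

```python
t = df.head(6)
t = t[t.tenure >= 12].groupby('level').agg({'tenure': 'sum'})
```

take first 6 rows:
  level   dept  tenure
0    L5  Legal      17
1    L5   Data      12
2    L7    Ops      10
3    L6    Ops      18
4    L7  Sales      12
5    L7     HR       5
filter rows where tenure >= 12:
  level   dept  tenure
0    L5  Legal      17
1    L5   Data      12
3    L6    Ops      18
4    L7  Sales      12
group by level, sum of tenure:
       tenure
level        
L5         29
L6         18
L7         12

59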